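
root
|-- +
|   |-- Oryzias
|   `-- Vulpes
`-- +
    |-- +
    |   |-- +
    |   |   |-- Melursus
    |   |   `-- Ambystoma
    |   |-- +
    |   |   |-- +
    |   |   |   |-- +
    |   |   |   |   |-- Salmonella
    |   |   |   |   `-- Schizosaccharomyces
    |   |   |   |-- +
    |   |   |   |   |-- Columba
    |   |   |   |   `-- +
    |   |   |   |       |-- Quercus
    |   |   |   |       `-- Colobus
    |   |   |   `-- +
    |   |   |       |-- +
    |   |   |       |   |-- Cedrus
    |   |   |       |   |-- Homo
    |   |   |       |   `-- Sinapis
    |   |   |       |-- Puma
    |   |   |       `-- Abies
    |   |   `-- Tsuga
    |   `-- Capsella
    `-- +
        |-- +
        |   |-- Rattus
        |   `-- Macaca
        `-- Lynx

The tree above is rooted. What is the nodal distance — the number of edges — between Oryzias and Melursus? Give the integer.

6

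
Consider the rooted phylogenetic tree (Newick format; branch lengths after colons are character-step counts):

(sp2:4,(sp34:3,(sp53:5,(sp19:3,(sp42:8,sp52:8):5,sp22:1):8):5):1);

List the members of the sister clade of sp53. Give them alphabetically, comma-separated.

sp19, sp22, sp42, sp52

sp53 attaches to the tree at the node subtending (sp53,(sp19,(sp42,sp52),sp22)).
The other lineage descending from that same node — the sister group — is (sp19,(sp42,sp52),sp22); its 4 tips in alphabetical order are the answer.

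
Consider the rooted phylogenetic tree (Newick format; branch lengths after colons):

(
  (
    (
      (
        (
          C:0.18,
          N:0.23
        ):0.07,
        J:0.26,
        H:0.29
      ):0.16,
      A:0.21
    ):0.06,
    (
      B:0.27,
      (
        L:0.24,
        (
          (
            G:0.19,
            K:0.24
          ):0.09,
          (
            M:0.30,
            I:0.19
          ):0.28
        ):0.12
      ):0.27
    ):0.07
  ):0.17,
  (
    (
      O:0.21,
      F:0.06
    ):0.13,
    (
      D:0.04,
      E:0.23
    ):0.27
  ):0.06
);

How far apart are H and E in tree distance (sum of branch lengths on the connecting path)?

The path runs H → … → MRCA → … → E; the MRCA is the root of the tree.
Branch lengths along that path: 0.29 + 0.16 + 0.06 + 0.17 + 0.06 + 0.27 + 0.23 = 1.24.

1.24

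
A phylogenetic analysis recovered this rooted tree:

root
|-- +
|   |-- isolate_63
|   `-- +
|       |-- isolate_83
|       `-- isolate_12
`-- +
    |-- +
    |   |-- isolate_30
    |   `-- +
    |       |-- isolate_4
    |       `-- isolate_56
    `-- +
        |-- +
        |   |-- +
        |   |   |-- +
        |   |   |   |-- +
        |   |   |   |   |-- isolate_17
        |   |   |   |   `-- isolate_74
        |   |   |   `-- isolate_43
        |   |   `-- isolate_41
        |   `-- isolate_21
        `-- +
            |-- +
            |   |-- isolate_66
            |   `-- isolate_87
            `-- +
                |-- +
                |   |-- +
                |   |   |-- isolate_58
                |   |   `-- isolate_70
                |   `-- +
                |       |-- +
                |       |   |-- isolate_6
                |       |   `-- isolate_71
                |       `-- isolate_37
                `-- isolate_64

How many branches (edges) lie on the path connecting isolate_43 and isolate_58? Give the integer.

9

The MRCA of isolate_43 and isolate_58 is the node subtending (((((isolate_17,isolate_74),isolate_43),isolate_41),isolate_21),((isolate_66,isolate_87),(((isolate_58,isolate_70),((isolate_6,isolate_71),isolate_37)),isolate_64))).
From isolate_43 up to that node: 4 branches. From isolate_58 up to the same node: 5 branches. Total: 4 + 5 = 9.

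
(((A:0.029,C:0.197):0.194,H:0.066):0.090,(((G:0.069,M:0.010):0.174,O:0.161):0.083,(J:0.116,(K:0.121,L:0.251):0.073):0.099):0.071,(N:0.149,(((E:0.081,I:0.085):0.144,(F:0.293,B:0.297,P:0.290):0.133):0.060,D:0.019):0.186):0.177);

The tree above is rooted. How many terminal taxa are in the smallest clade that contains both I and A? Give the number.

16

The MRCA of I and A is the root, so the clade is the entire tree.
That clade contains 16 terminal taxa: A, B, C, D, E, F, G, H, I, J, K, L, M, N, O, P.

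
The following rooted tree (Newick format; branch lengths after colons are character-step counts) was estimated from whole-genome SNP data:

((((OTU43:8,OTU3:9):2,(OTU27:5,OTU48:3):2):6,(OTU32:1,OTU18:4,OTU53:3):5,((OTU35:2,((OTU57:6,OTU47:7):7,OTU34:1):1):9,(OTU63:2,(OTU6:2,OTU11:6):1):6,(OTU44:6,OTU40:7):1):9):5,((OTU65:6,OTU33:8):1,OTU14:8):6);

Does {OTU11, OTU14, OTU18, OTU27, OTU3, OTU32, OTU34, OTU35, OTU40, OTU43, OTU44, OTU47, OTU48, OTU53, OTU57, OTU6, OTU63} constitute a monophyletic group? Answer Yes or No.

The MRCA of the listed taxa is the root, so the smallest clade containing them is the whole tree.
That clade also contains OTU33, OTU65, which are not in the proposed group, so the group is not monophyletic.

No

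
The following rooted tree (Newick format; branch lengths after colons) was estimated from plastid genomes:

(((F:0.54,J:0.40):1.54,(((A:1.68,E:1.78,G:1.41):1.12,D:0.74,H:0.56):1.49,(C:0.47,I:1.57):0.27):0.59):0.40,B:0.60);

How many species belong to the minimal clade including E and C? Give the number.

The MRCA of E and C is the node subtending (((A,E,G),D,H),(C,I)).
That clade contains 7 terminal taxa: A, C, D, E, G, H, I.

7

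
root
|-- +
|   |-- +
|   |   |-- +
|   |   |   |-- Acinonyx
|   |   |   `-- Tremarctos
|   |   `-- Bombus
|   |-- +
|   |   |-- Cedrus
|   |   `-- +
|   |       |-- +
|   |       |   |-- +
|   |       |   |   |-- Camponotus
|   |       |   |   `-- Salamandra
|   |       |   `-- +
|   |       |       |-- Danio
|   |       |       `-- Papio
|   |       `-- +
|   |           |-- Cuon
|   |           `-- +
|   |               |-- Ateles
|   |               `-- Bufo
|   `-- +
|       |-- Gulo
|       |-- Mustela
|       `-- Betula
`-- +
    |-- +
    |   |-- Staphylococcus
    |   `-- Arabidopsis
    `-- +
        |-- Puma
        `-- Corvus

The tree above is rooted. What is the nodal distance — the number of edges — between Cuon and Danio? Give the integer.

5

The MRCA of Cuon and Danio is the node subtending (((Camponotus,Salamandra),(Danio,Papio)),(Cuon,(Ateles,Bufo))).
From Cuon up to that node: 2 branches. From Danio up to the same node: 3 branches. Total: 2 + 3 = 5.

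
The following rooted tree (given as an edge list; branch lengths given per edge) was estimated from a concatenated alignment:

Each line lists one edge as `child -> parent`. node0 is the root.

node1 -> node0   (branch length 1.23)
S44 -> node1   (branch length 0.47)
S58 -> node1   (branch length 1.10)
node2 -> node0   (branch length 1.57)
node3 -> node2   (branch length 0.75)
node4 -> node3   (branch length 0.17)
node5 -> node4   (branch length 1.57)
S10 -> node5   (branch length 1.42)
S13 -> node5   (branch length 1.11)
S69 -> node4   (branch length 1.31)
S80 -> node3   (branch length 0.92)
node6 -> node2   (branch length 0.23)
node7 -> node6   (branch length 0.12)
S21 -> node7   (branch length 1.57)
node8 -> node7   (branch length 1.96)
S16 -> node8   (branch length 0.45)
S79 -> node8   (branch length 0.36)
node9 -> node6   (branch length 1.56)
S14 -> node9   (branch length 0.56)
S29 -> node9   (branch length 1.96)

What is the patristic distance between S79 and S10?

6.58

The path runs S79 → … → MRCA → … → S10; the MRCA is the node subtending ((((S10,S13),S69),S80),((S21,(S16,S79)),(S14,S29))).
Branch lengths along that path: 0.36 + 1.96 + 0.12 + 0.23 + 0.75 + 0.17 + 1.57 + 1.42 = 6.58.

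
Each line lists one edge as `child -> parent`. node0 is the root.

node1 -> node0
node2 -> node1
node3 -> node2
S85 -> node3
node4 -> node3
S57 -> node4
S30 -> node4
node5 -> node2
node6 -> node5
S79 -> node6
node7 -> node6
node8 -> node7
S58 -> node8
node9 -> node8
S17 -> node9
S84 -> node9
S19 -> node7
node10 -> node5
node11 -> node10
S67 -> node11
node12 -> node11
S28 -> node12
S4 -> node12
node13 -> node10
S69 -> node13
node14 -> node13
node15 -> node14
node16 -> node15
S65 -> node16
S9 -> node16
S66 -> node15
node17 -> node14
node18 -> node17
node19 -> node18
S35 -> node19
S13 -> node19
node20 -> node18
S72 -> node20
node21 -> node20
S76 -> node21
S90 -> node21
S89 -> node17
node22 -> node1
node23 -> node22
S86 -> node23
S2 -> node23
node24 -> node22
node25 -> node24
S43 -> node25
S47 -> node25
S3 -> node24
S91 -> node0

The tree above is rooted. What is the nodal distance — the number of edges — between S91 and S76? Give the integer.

12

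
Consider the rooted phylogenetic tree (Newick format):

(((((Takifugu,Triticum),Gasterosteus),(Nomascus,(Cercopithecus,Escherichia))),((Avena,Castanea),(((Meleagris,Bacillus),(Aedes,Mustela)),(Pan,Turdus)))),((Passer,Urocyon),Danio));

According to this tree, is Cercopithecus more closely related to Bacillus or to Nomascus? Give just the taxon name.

Nomascus

The MRCA of Cercopithecus and Nomascus subtends (Nomascus,(Cercopithecus,Escherichia)) (3 taxa).
The MRCA of Cercopithecus and Bacillus subtends ((((Takifugu,Triticum),Gasterosteus),(Nomascus,(Cercopithecus,Escherichia))),((Avena,Castanea),(((Meleagris,Bacillus),(Aedes,Mustela)),(Pan,Turdus)))) (14 taxa).
The first is nested inside the second, so Cercopithecus shares a more recent common ancestor with Nomascus.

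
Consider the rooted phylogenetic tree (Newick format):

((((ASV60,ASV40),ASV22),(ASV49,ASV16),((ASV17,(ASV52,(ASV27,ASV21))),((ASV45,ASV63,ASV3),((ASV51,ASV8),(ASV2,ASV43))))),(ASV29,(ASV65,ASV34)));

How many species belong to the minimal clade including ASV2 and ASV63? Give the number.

7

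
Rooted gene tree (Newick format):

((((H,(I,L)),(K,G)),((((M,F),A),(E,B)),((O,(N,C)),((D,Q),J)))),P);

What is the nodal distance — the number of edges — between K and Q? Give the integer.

8

The MRCA of K and Q is the node subtending (((H,(I,L)),(K,G)),((((M,F),A),(E,B)),((O,(N,C)),((D,Q),J)))).
From K up to that node: 3 branches. From Q up to the same node: 5 branches. Total: 3 + 5 = 8.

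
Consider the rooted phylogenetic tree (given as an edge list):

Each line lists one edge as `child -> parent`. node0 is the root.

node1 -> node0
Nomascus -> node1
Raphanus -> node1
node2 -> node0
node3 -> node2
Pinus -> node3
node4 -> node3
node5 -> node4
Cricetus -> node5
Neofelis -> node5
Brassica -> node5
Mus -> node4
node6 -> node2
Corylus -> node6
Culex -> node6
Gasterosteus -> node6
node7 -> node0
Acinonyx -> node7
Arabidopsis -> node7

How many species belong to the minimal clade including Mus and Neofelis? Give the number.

The MRCA of Mus and Neofelis is the node subtending ((Cricetus,Neofelis,Brassica),Mus).
That clade contains 4 terminal taxa: Brassica, Cricetus, Mus, Neofelis.

4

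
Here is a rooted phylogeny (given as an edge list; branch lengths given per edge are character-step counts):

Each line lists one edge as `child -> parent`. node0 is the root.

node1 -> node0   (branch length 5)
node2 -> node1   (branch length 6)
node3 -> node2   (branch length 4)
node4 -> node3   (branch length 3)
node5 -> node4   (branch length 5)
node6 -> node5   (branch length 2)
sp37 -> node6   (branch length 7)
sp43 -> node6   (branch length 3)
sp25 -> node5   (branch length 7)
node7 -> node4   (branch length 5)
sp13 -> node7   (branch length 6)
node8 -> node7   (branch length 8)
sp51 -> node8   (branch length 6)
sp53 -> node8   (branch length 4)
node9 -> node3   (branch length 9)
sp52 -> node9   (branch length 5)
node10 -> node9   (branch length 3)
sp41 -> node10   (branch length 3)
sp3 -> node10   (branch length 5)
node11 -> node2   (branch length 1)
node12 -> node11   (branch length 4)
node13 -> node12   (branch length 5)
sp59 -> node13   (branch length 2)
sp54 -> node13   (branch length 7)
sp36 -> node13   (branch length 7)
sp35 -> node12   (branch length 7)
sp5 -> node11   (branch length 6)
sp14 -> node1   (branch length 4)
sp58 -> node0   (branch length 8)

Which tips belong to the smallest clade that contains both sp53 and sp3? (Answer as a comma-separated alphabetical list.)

sp13, sp25, sp3, sp37, sp41, sp43, sp51, sp52, sp53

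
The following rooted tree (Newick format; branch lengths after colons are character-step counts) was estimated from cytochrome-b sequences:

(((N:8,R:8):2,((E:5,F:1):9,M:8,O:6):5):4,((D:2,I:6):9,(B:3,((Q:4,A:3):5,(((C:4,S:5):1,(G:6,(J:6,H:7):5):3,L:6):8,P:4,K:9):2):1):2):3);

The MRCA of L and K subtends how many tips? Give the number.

8

The MRCA of L and K is the node subtending (((C,S),(G,(J,H)),L),P,K).
That clade contains 8 terminal taxa: C, G, H, J, K, L, P, S.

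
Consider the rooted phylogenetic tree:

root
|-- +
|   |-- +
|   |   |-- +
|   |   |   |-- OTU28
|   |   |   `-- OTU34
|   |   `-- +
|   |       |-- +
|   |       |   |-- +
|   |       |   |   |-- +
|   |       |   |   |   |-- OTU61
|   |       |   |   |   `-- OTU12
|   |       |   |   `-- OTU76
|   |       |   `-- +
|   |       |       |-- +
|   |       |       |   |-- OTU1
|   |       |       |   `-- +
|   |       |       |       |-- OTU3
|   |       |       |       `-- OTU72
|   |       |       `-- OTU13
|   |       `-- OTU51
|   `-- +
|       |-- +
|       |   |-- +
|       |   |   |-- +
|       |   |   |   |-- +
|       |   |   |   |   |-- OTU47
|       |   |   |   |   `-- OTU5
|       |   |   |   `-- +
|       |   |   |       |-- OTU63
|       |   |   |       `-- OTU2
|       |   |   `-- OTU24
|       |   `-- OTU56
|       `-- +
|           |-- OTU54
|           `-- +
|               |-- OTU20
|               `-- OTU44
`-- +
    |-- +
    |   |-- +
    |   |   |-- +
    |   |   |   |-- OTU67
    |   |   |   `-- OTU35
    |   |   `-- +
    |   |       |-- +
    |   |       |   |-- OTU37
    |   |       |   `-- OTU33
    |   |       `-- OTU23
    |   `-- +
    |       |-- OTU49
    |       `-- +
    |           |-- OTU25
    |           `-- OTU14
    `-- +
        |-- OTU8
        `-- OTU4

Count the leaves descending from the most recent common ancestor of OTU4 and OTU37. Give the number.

10

The MRCA of OTU4 and OTU37 is the node subtending ((((OTU67,OTU35),((OTU37,OTU33),OTU23)),(OTU49,(OTU25,OTU14))),(OTU8,OTU4)).
That clade contains 10 terminal taxa: OTU14, OTU23, OTU25, OTU33, OTU35, OTU37, OTU4, OTU49, OTU67, OTU8.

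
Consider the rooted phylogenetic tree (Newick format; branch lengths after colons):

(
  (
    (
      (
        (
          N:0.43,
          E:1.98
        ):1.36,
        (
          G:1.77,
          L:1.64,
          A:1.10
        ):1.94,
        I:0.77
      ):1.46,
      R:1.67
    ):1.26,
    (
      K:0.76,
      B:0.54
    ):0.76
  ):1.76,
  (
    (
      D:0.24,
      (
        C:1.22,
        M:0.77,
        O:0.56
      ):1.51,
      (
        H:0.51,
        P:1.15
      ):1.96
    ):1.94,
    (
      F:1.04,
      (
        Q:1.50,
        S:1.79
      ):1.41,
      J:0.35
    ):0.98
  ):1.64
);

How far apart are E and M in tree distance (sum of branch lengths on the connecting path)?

13.68

The path runs E → … → MRCA → … → M; the MRCA is the root of the tree.
Branch lengths along that path: 1.98 + 1.36 + 1.46 + 1.26 + 1.76 + 1.64 + 1.94 + 1.51 + 0.77 = 13.68.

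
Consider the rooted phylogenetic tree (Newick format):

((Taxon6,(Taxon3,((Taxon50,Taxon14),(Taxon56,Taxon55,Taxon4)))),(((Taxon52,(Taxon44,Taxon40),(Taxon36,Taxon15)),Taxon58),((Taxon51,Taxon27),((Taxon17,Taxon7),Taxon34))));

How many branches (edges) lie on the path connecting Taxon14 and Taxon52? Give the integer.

9

The MRCA of Taxon14 and Taxon52 is the root of the tree.
From Taxon14 up to that node: 5 branches. From Taxon52 up to the same node: 4 branches. Total: 5 + 4 = 9.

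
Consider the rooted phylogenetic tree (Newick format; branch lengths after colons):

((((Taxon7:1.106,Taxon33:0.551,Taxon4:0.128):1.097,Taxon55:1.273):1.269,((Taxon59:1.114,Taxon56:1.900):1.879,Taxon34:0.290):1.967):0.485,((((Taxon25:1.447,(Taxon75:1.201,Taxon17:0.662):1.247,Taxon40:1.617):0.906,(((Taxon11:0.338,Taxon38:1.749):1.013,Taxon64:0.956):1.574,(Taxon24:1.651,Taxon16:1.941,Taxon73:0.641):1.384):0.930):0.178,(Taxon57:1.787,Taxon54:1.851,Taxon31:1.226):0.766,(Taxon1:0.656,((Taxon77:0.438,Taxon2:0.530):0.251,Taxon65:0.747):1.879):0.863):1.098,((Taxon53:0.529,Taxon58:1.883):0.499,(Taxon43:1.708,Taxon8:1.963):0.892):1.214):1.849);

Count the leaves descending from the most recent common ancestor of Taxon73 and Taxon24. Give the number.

3

The MRCA of Taxon73 and Taxon24 is the node subtending (Taxon24,Taxon16,Taxon73).
That clade contains 3 terminal taxa: Taxon16, Taxon24, Taxon73.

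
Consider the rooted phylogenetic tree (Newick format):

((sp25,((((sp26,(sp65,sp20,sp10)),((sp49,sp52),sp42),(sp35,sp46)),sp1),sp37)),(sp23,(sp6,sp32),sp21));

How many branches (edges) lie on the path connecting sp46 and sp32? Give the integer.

9

The MRCA of sp46 and sp32 is the root of the tree.
From sp46 up to that node: 6 branches. From sp32 up to the same node: 3 branches. Total: 6 + 3 = 9.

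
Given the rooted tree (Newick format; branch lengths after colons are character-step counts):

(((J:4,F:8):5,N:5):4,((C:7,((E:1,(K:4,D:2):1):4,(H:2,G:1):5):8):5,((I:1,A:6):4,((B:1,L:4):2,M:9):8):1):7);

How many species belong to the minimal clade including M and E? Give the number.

The MRCA of M and E is the node subtending ((C,((E,(K,D)),(H,G))),((I,A),((B,L),M))).
That clade contains 11 terminal taxa: A, B, C, D, E, G, H, I, K, L, M.

11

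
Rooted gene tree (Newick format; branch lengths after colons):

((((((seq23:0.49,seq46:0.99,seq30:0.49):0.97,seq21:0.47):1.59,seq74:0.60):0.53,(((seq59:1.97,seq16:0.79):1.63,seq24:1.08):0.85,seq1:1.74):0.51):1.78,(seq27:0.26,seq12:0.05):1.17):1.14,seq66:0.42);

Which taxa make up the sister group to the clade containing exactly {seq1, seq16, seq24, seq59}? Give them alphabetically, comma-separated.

seq21, seq23, seq30, seq46, seq74

The clade containing exactly {seq1, seq16, seq24, seq59} attaches to the tree at the node subtending ((((seq23,seq46,seq30),seq21),seq74),(((seq59,seq16),seq24),seq1)).
The other lineage descending from that same node — the sister group — is (((seq23,seq46,seq30),seq21),seq74); its 5 tips in alphabetical order are the answer.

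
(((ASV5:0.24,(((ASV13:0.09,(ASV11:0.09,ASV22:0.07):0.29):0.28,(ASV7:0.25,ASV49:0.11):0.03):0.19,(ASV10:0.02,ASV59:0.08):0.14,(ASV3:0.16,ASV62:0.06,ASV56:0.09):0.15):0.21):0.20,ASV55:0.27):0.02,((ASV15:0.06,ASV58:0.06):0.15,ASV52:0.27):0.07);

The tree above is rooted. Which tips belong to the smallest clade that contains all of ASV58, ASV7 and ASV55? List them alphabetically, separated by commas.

ASV10, ASV11, ASV13, ASV15, ASV22, ASV3, ASV49, ASV5, ASV52, ASV55, ASV56, ASV58, ASV59, ASV62, ASV7

Tracing ASV58: it sits inside (ASV15,ASV58).
Tracing ASV7: it sits inside (ASV7,ASV49).
Tracing ASV55: it sits inside ((ASV5,(((ASV13,(ASV11,ASV22)),(ASV7,ASV49)),(ASV10,ASV59),(ASV3,ASV62,ASV56))),ASV55).
The smallest clade enclosing all 3 is the whole tree (their MRCA is the root), so the answer is all 15 tips in alphabetical order.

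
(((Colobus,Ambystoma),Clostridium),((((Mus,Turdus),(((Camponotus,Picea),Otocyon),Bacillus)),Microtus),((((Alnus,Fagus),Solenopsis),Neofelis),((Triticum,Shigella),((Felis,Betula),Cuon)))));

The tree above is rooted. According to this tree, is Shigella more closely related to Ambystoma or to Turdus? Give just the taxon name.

Turdus

The MRCA of Shigella and Turdus subtends ((((Mus,Turdus),(((Camponotus,Picea),Otocyon),Bacillus)),Microtus),((((Alnus,Fagus),Solenopsis),Neofelis),((Triticum,Shigella),((Felis,Betula),Cuon)))) (16 taxa).
The MRCA of Shigella and Ambystoma is the root, subtending the entire tree (19 taxa).
The first is nested inside the second, so Shigella shares a more recent common ancestor with Turdus.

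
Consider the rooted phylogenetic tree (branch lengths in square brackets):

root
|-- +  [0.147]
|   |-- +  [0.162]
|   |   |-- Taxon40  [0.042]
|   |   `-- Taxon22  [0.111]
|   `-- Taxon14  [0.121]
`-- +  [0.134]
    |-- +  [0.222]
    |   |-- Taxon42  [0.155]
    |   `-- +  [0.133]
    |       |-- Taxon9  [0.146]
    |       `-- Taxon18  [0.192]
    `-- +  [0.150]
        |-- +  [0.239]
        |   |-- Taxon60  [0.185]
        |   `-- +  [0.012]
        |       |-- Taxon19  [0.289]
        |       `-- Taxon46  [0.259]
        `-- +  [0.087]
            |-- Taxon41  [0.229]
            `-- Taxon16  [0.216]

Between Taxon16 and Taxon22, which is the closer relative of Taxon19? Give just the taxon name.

Taxon16

The MRCA of Taxon19 and Taxon16 subtends ((Taxon60,(Taxon19,Taxon46)),(Taxon41,Taxon16)) (5 taxa).
The MRCA of Taxon19 and Taxon22 is the root, subtending the entire tree (11 taxa).
The first is nested inside the second, so Taxon19 shares a more recent common ancestor with Taxon16.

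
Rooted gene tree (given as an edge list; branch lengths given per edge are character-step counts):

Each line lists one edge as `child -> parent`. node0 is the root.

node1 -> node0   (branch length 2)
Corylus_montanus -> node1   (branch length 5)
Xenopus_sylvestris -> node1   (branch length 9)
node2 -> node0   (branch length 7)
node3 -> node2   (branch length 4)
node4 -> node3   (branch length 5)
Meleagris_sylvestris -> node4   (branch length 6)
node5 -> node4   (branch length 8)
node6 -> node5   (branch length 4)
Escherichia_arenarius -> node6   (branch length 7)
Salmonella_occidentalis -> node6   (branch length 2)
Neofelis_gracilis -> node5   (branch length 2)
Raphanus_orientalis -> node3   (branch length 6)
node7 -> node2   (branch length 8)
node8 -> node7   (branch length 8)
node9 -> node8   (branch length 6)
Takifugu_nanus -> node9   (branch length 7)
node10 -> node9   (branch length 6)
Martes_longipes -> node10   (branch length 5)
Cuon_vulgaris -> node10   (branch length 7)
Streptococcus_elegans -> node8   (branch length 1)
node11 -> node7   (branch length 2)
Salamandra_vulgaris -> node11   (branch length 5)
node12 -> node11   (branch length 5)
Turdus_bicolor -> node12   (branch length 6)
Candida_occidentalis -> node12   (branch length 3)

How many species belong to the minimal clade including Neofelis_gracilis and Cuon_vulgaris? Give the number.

The MRCA of Neofelis_gracilis and Cuon_vulgaris is the node subtending (((Meleagris_sylvestris,((Escherichia_arenarius,Salmonella_occidentalis),Neofelis_gracilis)),Raphanus_orientalis),(((Takifugu_nanus,(Martes_longipes,Cuon_vulgaris)),Streptococcus_elegans),(Salamandra_vulgaris,(Turdus_bicolor,Candida_occidentalis)))).
That clade contains 12 terminal taxa: Candida_occidentalis, Cuon_vulgaris, Escherichia_arenarius, Martes_longipes, Meleagris_sylvestris, Neofelis_gracilis, Raphanus_orientalis, Salamandra_vulgaris, Salmonella_occidentalis, Streptococcus_elegans, Takifugu_nanus, Turdus_bicolor.

12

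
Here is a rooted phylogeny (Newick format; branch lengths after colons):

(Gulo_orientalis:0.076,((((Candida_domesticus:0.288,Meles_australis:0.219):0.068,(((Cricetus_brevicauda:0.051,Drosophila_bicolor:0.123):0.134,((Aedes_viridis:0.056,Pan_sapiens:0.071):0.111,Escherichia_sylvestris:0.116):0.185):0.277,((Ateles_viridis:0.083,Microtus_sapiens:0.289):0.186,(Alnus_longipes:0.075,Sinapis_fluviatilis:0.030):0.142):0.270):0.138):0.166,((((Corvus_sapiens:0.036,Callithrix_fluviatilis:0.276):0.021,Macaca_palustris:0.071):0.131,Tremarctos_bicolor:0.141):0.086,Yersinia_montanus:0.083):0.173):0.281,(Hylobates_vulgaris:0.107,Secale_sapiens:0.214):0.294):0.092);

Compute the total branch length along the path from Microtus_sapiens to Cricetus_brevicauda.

The path runs Microtus_sapiens → … → MRCA → … → Cricetus_brevicauda; the MRCA is the node subtending (((Cricetus_brevicauda,Drosophila_bicolor),((Aedes_viridis,Pan_sapiens),Escherichia_sylvestris)),((Ateles_viridis,Microtus_sapiens),(Alnus_longipes,Sinapis_fluviatilis))).
Branch lengths along that path: 0.289 + 0.186 + 0.270 + 0.277 + 0.134 + 0.051 = 1.207.

1.207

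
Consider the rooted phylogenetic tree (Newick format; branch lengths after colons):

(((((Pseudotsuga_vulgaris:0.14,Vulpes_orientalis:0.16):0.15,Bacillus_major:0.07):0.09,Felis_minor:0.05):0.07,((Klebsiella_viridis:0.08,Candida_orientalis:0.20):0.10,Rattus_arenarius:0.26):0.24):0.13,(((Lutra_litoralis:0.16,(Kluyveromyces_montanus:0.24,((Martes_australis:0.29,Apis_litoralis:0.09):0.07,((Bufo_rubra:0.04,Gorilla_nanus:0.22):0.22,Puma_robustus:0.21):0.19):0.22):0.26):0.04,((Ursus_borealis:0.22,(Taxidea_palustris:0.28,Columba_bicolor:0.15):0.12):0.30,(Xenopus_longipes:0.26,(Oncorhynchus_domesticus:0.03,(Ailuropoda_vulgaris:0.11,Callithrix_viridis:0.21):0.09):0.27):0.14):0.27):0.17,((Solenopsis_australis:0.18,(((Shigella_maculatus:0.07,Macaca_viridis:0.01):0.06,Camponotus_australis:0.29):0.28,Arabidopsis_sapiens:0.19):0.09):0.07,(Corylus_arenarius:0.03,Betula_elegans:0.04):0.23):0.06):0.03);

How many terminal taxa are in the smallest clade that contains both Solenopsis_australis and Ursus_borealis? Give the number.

21

The MRCA of Solenopsis_australis and Ursus_borealis is the node subtending (((Lutra_litoralis,(Kluyveromyces_montanus,((Martes_australis,Apis_litoralis),((Bufo_rubra,Gorilla_nanus),Puma_robustus)))),((Ursus_borealis,(Taxidea_palustris,Columba_bicolor)),(Xenopus_longipes,(Oncorhynchus_domesticus,(Ailuropoda_vulgaris,Callithrix_viridis))))),((Solenopsis_australis,(((Shigella_maculatus,Macaca_viridis),Camponotus_australis),Arabidopsis_sapiens)),(Corylus_arenarius,Betula_elegans))).
That clade contains 21 terminal taxa: Ailuropoda_vulgaris, Apis_litoralis, Arabidopsis_sapiens, Betula_elegans, Bufo_rubra, Callithrix_viridis, Camponotus_australis, Columba_bicolor, Corylus_arenarius, Gorilla_nanus, Kluyveromyces_montanus, Lutra_litoralis, Macaca_viridis, Martes_australis, Oncorhynchus_domesticus, Puma_robustus, Shigella_maculatus, Solenopsis_australis, Taxidea_palustris, Ursus_borealis, Xenopus_longipes.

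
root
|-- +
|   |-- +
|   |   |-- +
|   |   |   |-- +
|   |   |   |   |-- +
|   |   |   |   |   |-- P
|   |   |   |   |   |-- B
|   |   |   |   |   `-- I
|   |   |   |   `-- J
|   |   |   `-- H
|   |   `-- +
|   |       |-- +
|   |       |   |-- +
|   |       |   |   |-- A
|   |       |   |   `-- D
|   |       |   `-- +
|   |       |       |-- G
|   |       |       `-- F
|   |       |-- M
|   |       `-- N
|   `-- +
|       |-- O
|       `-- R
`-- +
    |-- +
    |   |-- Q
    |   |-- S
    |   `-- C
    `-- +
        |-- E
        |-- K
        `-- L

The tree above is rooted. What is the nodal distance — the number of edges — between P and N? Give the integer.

The MRCA of P and N is the node subtending ((((P,B,I),J),H),(((A,D),(G,F)),M,N)).
From P up to that node: 4 branches. From N up to the same node: 2 branches. Total: 4 + 2 = 6.

6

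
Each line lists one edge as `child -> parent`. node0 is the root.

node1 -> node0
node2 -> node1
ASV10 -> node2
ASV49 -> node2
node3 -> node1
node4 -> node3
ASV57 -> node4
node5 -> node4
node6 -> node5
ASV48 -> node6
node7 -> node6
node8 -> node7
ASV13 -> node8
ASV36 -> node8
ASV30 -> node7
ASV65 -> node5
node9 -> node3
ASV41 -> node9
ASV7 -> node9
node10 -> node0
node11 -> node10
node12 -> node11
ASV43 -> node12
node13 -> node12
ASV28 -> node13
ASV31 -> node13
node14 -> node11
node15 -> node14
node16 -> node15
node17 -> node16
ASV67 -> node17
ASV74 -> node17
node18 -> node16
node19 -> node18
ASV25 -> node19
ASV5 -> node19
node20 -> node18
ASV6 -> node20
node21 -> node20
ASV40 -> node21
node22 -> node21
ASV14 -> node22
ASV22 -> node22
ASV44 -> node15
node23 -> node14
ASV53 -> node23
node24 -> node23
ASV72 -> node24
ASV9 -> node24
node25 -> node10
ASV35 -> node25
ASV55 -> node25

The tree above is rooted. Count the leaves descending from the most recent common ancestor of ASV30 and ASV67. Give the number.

27

The MRCA of ASV30 and ASV67 is the root, so the clade is the entire tree.
That clade contains 27 terminal taxa: ASV10, ASV13, ASV14, ASV22, ASV25, ASV28, ASV30, ASV31, ASV35, ASV36, ASV40, ASV41, ASV43, ASV44, ASV48, ASV49, ASV5, ASV53, ASV55, ASV57, ASV6, ASV65, ASV67, ASV7, ASV72, ASV74, ASV9.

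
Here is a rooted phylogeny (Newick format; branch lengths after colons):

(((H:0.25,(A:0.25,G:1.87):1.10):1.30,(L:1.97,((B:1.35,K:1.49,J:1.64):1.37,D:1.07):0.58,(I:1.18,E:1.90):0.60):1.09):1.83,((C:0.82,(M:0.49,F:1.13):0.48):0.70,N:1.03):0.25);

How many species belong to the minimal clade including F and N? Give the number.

The MRCA of F and N is the node subtending ((C,(M,F)),N).
That clade contains 4 terminal taxa: C, F, M, N.

4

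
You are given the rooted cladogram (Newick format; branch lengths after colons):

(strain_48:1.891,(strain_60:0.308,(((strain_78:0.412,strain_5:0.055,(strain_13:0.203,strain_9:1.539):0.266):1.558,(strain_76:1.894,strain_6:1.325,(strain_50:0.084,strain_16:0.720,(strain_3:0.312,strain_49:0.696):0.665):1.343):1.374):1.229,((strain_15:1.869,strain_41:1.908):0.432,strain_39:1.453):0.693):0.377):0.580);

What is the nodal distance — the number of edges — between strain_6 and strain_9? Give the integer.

The MRCA of strain_6 and strain_9 is the node subtending ((strain_78,strain_5,(strain_13,strain_9)),(strain_76,strain_6,(strain_50,strain_16,(strain_3,strain_49)))).
From strain_6 up to that node: 2 branches. From strain_9 up to the same node: 3 branches. Total: 2 + 3 = 5.

5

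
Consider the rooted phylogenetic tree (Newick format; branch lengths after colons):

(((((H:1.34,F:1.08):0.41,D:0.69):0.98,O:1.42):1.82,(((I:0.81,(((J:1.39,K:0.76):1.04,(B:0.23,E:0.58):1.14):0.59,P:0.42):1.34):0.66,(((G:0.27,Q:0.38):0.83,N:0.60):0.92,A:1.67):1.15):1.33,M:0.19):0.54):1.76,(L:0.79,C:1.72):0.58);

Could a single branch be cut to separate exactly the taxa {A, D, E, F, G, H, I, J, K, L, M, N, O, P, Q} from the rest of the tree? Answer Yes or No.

No

The MRCA of the listed taxa is the root, so the smallest clade containing them is the whole tree.
That clade also contains B, C, which are not in the proposed group, so the group is not monophyletic.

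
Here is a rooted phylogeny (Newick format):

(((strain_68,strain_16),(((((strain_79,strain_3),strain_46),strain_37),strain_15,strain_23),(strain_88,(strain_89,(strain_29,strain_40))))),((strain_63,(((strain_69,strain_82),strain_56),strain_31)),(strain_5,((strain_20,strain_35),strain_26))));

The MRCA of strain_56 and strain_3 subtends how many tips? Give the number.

The MRCA of strain_56 and strain_3 is the root, so the clade is the entire tree.
That clade contains 21 terminal taxa: strain_15, strain_16, strain_20, strain_23, strain_26, strain_29, strain_3, strain_31, strain_35, strain_37, strain_40, strain_46, strain_5, strain_56, strain_63, strain_68, strain_69, strain_79, strain_82, strain_88, strain_89.

21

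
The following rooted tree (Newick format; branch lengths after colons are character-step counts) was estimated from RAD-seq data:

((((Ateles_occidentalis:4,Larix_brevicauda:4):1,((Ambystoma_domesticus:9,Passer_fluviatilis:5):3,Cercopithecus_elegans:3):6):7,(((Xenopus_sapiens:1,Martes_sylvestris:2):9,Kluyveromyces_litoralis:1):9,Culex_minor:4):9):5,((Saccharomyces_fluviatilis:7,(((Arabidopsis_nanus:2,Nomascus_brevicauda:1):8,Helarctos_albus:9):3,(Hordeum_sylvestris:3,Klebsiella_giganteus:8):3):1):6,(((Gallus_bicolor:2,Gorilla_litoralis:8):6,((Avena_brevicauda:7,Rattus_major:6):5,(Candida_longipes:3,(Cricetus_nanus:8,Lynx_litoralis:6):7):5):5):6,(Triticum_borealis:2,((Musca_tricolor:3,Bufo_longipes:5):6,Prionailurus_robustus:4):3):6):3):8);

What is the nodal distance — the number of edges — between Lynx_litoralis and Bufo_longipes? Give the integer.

9

The MRCA of Lynx_litoralis and Bufo_longipes is the node subtending (((Gallus_bicolor,Gorilla_litoralis),((Avena_brevicauda,Rattus_major),(Candida_longipes,(Cricetus_nanus,Lynx_litoralis)))),(Triticum_borealis,((Musca_tricolor,Bufo_longipes),Prionailurus_robustus))).
From Lynx_litoralis up to that node: 5 branches. From Bufo_longipes up to the same node: 4 branches. Total: 5 + 4 = 9.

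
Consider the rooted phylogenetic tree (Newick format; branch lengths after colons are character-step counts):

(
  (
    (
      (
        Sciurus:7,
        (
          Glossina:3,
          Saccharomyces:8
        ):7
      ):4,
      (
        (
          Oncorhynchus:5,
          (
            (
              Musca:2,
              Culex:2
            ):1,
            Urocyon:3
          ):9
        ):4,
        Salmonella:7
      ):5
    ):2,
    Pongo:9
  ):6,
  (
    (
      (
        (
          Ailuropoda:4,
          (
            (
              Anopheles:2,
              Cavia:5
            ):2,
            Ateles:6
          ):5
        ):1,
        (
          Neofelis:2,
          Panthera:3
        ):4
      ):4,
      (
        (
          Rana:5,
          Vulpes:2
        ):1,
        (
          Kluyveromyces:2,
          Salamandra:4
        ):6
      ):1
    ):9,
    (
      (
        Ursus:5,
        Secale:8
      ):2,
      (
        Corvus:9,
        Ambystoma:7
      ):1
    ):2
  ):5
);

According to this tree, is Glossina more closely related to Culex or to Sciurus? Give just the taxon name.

The MRCA of Glossina and Sciurus subtends (Sciurus,(Glossina,Saccharomyces)) (3 taxa).
The MRCA of Glossina and Culex subtends ((Sciurus,(Glossina,Saccharomyces)),((Oncorhynchus,((Musca,Culex),Urocyon)),Salmonella)) (8 taxa).
The first is nested inside the second, so Glossina shares a more recent common ancestor with Sciurus.

Sciurus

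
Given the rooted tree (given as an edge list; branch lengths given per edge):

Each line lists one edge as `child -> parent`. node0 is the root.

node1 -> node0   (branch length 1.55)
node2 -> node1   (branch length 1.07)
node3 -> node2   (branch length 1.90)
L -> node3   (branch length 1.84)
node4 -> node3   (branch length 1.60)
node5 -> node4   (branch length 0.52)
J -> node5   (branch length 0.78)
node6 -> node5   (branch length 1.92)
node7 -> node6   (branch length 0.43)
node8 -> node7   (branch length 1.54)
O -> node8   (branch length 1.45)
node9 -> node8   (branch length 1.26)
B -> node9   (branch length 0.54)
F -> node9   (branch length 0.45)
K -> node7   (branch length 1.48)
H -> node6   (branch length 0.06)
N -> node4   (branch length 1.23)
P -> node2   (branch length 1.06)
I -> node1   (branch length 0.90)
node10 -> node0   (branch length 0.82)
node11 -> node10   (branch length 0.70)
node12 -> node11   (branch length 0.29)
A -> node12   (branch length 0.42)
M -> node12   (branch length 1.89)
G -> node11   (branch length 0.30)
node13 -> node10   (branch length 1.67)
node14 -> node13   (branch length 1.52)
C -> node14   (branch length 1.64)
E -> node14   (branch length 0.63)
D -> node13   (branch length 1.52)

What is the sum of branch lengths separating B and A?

14.56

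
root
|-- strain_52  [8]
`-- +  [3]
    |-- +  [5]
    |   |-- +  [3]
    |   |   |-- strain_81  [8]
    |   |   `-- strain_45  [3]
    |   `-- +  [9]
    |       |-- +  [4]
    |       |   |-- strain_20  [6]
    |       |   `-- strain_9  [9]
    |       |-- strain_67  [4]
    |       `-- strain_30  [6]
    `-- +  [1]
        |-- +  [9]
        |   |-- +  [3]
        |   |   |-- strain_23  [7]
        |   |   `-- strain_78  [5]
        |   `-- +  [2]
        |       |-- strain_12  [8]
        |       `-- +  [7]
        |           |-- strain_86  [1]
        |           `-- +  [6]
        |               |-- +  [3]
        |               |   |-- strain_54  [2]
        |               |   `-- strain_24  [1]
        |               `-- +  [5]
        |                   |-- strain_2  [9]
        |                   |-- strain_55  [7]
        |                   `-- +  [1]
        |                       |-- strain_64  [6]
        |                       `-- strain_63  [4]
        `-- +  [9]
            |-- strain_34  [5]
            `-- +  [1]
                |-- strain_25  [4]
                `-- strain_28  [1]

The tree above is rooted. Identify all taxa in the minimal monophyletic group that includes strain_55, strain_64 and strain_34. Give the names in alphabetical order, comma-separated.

strain_12, strain_2, strain_23, strain_24, strain_25, strain_28, strain_34, strain_54, strain_55, strain_63, strain_64, strain_78, strain_86

Tracing strain_55: it sits inside (strain_2,strain_55,(strain_64,strain_63)).
Tracing strain_64: it sits inside (strain_64,strain_63).
Tracing strain_34: it sits inside (strain_34,(strain_25,strain_28)).
The smallest clade enclosing all 3 is (((strain_23,strain_78),(strain_12,(strain_86,((strain_54,strain_24),(strain_2,strain_55,(strain_64,strain_63)))))),(strain_34,(strain_25,strain_28))); the answer is its 13 terminal taxa in alphabetical order.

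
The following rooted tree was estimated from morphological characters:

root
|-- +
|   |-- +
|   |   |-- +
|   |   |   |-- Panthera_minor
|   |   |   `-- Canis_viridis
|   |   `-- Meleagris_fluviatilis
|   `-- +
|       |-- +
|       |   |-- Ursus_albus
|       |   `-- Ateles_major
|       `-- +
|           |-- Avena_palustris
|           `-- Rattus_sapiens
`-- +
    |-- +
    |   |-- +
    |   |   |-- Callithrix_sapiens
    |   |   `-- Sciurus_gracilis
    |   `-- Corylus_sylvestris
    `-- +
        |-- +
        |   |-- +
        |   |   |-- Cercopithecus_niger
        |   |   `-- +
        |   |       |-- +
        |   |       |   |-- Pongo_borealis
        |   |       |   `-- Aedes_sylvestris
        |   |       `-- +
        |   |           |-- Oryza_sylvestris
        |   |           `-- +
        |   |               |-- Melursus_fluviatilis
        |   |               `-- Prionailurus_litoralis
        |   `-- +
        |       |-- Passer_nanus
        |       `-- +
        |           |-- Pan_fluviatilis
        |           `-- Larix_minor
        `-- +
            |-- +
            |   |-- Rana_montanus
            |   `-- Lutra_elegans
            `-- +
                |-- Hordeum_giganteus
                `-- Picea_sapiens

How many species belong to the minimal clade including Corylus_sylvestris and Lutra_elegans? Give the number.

The MRCA of Corylus_sylvestris and Lutra_elegans is the node subtending (((Callithrix_sapiens,Sciurus_gracilis),Corylus_sylvestris),(((Cercopithecus_niger,((Pongo_borealis,Aedes_sylvestris),(Oryza_sylvestris,(Melursus_fluviatilis,Prionailurus_litoralis)))),(Passer_nanus,(Pan_fluviatilis,Larix_minor))),((Rana_montanus,Lutra_elegans),(Hordeum_giganteus,Picea_sapiens)))).
That clade contains 16 terminal taxa: Aedes_sylvestris, Callithrix_sapiens, Cercopithecus_niger, Corylus_sylvestris, Hordeum_giganteus, Larix_minor, Lutra_elegans, Melursus_fluviatilis, Oryza_sylvestris, Pan_fluviatilis, Passer_nanus, Picea_sapiens, Pongo_borealis, Prionailurus_litoralis, Rana_montanus, Sciurus_gracilis.

16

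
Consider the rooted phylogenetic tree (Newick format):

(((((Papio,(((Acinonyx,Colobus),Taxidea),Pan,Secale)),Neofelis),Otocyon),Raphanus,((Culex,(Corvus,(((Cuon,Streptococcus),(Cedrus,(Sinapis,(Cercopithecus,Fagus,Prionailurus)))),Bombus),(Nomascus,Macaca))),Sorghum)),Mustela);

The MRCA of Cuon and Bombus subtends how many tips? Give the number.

8

The MRCA of Cuon and Bombus is the node subtending (((Cuon,Streptococcus),(Cedrus,(Sinapis,(Cercopithecus,Fagus,Prionailurus)))),Bombus).
That clade contains 8 terminal taxa: Bombus, Cedrus, Cercopithecus, Cuon, Fagus, Prionailurus, Sinapis, Streptococcus.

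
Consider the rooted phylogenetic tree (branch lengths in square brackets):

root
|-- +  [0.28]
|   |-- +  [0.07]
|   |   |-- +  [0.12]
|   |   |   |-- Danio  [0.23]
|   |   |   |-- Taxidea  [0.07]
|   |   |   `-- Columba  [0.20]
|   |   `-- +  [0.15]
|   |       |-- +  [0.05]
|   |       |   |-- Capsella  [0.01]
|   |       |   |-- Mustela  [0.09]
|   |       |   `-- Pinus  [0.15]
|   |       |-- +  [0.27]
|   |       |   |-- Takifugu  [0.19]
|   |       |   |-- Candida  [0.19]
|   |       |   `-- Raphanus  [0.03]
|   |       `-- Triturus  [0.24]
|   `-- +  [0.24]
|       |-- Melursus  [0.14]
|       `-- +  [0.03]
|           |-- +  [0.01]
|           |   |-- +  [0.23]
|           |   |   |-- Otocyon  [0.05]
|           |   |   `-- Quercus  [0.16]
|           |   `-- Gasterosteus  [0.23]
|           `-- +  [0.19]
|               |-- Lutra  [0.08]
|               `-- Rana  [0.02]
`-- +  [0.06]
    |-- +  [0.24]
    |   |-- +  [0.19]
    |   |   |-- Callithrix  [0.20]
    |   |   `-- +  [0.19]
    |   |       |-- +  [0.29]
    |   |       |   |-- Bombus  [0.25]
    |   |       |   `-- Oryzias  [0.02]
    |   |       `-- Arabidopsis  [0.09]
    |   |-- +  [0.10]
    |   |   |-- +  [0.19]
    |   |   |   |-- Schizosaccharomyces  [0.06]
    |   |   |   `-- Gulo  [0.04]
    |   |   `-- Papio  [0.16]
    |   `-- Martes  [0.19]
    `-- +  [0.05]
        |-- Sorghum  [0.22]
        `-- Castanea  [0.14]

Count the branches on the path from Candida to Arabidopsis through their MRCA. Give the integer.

10

The MRCA of Candida and Arabidopsis is the root of the tree.
From Candida up to that node: 5 branches. From Arabidopsis up to the same node: 5 branches. Total: 5 + 5 = 10.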